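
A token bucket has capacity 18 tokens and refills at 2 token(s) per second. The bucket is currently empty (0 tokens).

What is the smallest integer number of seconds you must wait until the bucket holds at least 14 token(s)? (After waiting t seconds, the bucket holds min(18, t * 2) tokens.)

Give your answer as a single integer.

Answer: 7

Derivation:
Need t * 2 >= 14, so t >= 14/2.
Smallest integer t = ceil(14/2) = 7.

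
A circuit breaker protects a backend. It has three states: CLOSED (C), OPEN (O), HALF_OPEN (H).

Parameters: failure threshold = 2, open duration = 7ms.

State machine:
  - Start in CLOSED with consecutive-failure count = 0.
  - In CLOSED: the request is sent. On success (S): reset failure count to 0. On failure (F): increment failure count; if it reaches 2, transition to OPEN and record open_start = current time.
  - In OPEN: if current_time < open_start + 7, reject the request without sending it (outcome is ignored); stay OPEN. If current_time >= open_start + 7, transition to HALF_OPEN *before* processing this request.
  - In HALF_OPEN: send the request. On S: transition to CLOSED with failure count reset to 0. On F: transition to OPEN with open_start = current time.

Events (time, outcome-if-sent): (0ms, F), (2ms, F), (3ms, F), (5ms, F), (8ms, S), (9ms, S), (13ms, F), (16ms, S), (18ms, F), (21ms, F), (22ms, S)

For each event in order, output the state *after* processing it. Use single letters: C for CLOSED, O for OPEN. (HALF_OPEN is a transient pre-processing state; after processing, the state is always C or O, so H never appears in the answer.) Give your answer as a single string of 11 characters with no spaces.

Answer: COOOOCCCCOO

Derivation:
State after each event:
  event#1 t=0ms outcome=F: state=CLOSED
  event#2 t=2ms outcome=F: state=OPEN
  event#3 t=3ms outcome=F: state=OPEN
  event#4 t=5ms outcome=F: state=OPEN
  event#5 t=8ms outcome=S: state=OPEN
  event#6 t=9ms outcome=S: state=CLOSED
  event#7 t=13ms outcome=F: state=CLOSED
  event#8 t=16ms outcome=S: state=CLOSED
  event#9 t=18ms outcome=F: state=CLOSED
  event#10 t=21ms outcome=F: state=OPEN
  event#11 t=22ms outcome=S: state=OPEN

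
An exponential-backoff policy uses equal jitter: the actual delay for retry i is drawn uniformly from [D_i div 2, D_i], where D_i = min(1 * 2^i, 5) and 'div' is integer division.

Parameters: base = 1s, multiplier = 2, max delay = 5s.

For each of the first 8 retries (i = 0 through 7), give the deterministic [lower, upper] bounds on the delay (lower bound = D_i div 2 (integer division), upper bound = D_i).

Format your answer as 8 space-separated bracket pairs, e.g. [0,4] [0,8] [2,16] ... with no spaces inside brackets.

Answer: [0,1] [1,2] [2,4] [2,5] [2,5] [2,5] [2,5] [2,5]

Derivation:
Computing bounds per retry:
  i=0: D_i=min(1*2^0,5)=1, bounds=[0,1]
  i=1: D_i=min(1*2^1,5)=2, bounds=[1,2]
  i=2: D_i=min(1*2^2,5)=4, bounds=[2,4]
  i=3: D_i=min(1*2^3,5)=5, bounds=[2,5]
  i=4: D_i=min(1*2^4,5)=5, bounds=[2,5]
  i=5: D_i=min(1*2^5,5)=5, bounds=[2,5]
  i=6: D_i=min(1*2^6,5)=5, bounds=[2,5]
  i=7: D_i=min(1*2^7,5)=5, bounds=[2,5]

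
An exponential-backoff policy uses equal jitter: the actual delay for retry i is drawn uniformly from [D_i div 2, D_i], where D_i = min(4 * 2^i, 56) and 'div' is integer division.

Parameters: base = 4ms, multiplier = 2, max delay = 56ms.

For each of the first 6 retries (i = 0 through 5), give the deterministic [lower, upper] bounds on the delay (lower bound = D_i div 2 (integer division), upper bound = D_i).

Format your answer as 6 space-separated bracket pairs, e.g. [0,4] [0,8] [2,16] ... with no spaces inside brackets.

Answer: [2,4] [4,8] [8,16] [16,32] [28,56] [28,56]

Derivation:
Computing bounds per retry:
  i=0: D_i=min(4*2^0,56)=4, bounds=[2,4]
  i=1: D_i=min(4*2^1,56)=8, bounds=[4,8]
  i=2: D_i=min(4*2^2,56)=16, bounds=[8,16]
  i=3: D_i=min(4*2^3,56)=32, bounds=[16,32]
  i=4: D_i=min(4*2^4,56)=56, bounds=[28,56]
  i=5: D_i=min(4*2^5,56)=56, bounds=[28,56]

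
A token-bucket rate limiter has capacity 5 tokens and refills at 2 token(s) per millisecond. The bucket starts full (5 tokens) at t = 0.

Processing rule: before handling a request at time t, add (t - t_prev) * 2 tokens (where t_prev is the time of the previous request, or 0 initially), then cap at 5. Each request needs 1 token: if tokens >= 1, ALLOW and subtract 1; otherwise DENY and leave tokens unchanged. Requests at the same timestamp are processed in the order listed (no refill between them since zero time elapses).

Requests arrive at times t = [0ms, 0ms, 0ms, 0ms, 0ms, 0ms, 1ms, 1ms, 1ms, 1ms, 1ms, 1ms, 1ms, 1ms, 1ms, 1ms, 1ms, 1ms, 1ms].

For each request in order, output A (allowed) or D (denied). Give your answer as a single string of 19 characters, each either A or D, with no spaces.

Answer: AAAAADAADDDDDDDDDDD

Derivation:
Simulating step by step:
  req#1 t=0ms: ALLOW
  req#2 t=0ms: ALLOW
  req#3 t=0ms: ALLOW
  req#4 t=0ms: ALLOW
  req#5 t=0ms: ALLOW
  req#6 t=0ms: DENY
  req#7 t=1ms: ALLOW
  req#8 t=1ms: ALLOW
  req#9 t=1ms: DENY
  req#10 t=1ms: DENY
  req#11 t=1ms: DENY
  req#12 t=1ms: DENY
  req#13 t=1ms: DENY
  req#14 t=1ms: DENY
  req#15 t=1ms: DENY
  req#16 t=1ms: DENY
  req#17 t=1ms: DENY
  req#18 t=1ms: DENY
  req#19 t=1ms: DENY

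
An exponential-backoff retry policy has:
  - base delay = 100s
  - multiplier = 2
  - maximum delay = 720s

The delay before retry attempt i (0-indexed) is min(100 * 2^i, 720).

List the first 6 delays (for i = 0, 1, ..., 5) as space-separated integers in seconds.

Computing each delay:
  i=0: min(100*2^0, 720) = 100
  i=1: min(100*2^1, 720) = 200
  i=2: min(100*2^2, 720) = 400
  i=3: min(100*2^3, 720) = 720
  i=4: min(100*2^4, 720) = 720
  i=5: min(100*2^5, 720) = 720

Answer: 100 200 400 720 720 720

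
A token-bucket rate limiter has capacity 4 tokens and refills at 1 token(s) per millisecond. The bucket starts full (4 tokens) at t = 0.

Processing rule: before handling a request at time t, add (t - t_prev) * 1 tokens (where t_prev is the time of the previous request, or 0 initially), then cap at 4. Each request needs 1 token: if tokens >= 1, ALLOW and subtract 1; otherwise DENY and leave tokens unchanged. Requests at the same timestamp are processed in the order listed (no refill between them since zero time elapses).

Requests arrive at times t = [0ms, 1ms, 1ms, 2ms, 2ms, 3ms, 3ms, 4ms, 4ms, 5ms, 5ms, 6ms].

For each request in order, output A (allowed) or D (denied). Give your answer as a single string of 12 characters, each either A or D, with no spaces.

Simulating step by step:
  req#1 t=0ms: ALLOW
  req#2 t=1ms: ALLOW
  req#3 t=1ms: ALLOW
  req#4 t=2ms: ALLOW
  req#5 t=2ms: ALLOW
  req#6 t=3ms: ALLOW
  req#7 t=3ms: ALLOW
  req#8 t=4ms: ALLOW
  req#9 t=4ms: DENY
  req#10 t=5ms: ALLOW
  req#11 t=5ms: DENY
  req#12 t=6ms: ALLOW

Answer: AAAAAAAADADA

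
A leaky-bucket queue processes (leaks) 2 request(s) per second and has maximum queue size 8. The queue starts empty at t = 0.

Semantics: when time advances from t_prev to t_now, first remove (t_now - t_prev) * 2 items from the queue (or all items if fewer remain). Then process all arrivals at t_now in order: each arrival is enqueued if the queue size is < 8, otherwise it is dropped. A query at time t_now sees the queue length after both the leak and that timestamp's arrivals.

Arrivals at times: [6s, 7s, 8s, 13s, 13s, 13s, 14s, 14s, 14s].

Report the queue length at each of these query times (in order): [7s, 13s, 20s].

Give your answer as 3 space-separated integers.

Queue lengths at query times:
  query t=7s: backlog = 1
  query t=13s: backlog = 3
  query t=20s: backlog = 0

Answer: 1 3 0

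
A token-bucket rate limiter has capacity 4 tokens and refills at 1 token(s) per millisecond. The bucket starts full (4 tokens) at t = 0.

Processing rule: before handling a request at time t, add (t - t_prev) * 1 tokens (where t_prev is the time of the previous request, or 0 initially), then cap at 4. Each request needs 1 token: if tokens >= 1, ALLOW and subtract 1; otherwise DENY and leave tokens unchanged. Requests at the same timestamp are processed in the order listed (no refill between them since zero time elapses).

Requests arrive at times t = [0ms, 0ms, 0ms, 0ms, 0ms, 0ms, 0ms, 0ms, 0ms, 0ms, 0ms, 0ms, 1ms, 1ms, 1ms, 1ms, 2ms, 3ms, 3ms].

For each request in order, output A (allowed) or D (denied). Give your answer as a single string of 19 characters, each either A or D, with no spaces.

Simulating step by step:
  req#1 t=0ms: ALLOW
  req#2 t=0ms: ALLOW
  req#3 t=0ms: ALLOW
  req#4 t=0ms: ALLOW
  req#5 t=0ms: DENY
  req#6 t=0ms: DENY
  req#7 t=0ms: DENY
  req#8 t=0ms: DENY
  req#9 t=0ms: DENY
  req#10 t=0ms: DENY
  req#11 t=0ms: DENY
  req#12 t=0ms: DENY
  req#13 t=1ms: ALLOW
  req#14 t=1ms: DENY
  req#15 t=1ms: DENY
  req#16 t=1ms: DENY
  req#17 t=2ms: ALLOW
  req#18 t=3ms: ALLOW
  req#19 t=3ms: DENY

Answer: AAAADDDDDDDDADDDAAD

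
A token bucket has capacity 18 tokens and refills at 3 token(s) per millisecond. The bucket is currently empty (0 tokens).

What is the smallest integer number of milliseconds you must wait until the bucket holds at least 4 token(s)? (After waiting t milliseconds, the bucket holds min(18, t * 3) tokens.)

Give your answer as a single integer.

Answer: 2

Derivation:
Need t * 3 >= 4, so t >= 4/3.
Smallest integer t = ceil(4/3) = 2.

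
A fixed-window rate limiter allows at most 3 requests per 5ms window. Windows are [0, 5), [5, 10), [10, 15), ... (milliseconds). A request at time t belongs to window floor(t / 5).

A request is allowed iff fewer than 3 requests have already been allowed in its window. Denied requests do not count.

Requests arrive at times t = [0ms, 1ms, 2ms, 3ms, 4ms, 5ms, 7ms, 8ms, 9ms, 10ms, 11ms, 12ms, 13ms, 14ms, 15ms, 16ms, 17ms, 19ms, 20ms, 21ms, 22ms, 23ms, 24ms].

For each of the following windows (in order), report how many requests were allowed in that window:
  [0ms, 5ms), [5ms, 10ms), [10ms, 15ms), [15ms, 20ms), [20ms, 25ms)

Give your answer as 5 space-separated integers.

Answer: 3 3 3 3 3

Derivation:
Processing requests:
  req#1 t=0ms (window 0): ALLOW
  req#2 t=1ms (window 0): ALLOW
  req#3 t=2ms (window 0): ALLOW
  req#4 t=3ms (window 0): DENY
  req#5 t=4ms (window 0): DENY
  req#6 t=5ms (window 1): ALLOW
  req#7 t=7ms (window 1): ALLOW
  req#8 t=8ms (window 1): ALLOW
  req#9 t=9ms (window 1): DENY
  req#10 t=10ms (window 2): ALLOW
  req#11 t=11ms (window 2): ALLOW
  req#12 t=12ms (window 2): ALLOW
  req#13 t=13ms (window 2): DENY
  req#14 t=14ms (window 2): DENY
  req#15 t=15ms (window 3): ALLOW
  req#16 t=16ms (window 3): ALLOW
  req#17 t=17ms (window 3): ALLOW
  req#18 t=19ms (window 3): DENY
  req#19 t=20ms (window 4): ALLOW
  req#20 t=21ms (window 4): ALLOW
  req#21 t=22ms (window 4): ALLOW
  req#22 t=23ms (window 4): DENY
  req#23 t=24ms (window 4): DENY

Allowed counts by window: 3 3 3 3 3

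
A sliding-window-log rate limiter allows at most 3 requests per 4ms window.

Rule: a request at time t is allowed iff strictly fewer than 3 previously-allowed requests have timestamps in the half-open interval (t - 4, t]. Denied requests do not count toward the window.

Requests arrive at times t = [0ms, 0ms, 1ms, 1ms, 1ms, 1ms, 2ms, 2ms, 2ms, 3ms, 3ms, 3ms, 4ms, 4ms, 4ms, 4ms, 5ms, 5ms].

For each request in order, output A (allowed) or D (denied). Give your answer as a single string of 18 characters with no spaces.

Answer: AAADDDDDDDDDAADDAD

Derivation:
Tracking allowed requests in the window:
  req#1 t=0ms: ALLOW
  req#2 t=0ms: ALLOW
  req#3 t=1ms: ALLOW
  req#4 t=1ms: DENY
  req#5 t=1ms: DENY
  req#6 t=1ms: DENY
  req#7 t=2ms: DENY
  req#8 t=2ms: DENY
  req#9 t=2ms: DENY
  req#10 t=3ms: DENY
  req#11 t=3ms: DENY
  req#12 t=3ms: DENY
  req#13 t=4ms: ALLOW
  req#14 t=4ms: ALLOW
  req#15 t=4ms: DENY
  req#16 t=4ms: DENY
  req#17 t=5ms: ALLOW
  req#18 t=5ms: DENY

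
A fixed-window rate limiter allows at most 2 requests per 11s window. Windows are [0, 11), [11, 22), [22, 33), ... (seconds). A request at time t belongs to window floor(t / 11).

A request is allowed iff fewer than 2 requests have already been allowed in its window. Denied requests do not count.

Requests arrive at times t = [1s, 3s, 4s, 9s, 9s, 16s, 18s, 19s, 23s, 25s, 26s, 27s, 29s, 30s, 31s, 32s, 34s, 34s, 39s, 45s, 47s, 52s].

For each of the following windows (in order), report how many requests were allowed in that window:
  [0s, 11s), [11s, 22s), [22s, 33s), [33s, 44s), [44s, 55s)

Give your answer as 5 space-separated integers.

Processing requests:
  req#1 t=1s (window 0): ALLOW
  req#2 t=3s (window 0): ALLOW
  req#3 t=4s (window 0): DENY
  req#4 t=9s (window 0): DENY
  req#5 t=9s (window 0): DENY
  req#6 t=16s (window 1): ALLOW
  req#7 t=18s (window 1): ALLOW
  req#8 t=19s (window 1): DENY
  req#9 t=23s (window 2): ALLOW
  req#10 t=25s (window 2): ALLOW
  req#11 t=26s (window 2): DENY
  req#12 t=27s (window 2): DENY
  req#13 t=29s (window 2): DENY
  req#14 t=30s (window 2): DENY
  req#15 t=31s (window 2): DENY
  req#16 t=32s (window 2): DENY
  req#17 t=34s (window 3): ALLOW
  req#18 t=34s (window 3): ALLOW
  req#19 t=39s (window 3): DENY
  req#20 t=45s (window 4): ALLOW
  req#21 t=47s (window 4): ALLOW
  req#22 t=52s (window 4): DENY

Allowed counts by window: 2 2 2 2 2

Answer: 2 2 2 2 2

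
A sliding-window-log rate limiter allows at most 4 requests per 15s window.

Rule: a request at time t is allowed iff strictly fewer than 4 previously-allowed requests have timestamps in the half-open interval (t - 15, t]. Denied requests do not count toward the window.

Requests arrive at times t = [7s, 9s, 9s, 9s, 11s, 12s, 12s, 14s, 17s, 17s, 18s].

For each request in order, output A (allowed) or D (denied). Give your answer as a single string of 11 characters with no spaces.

Tracking allowed requests in the window:
  req#1 t=7s: ALLOW
  req#2 t=9s: ALLOW
  req#3 t=9s: ALLOW
  req#4 t=9s: ALLOW
  req#5 t=11s: DENY
  req#6 t=12s: DENY
  req#7 t=12s: DENY
  req#8 t=14s: DENY
  req#9 t=17s: DENY
  req#10 t=17s: DENY
  req#11 t=18s: DENY

Answer: AAAADDDDDDD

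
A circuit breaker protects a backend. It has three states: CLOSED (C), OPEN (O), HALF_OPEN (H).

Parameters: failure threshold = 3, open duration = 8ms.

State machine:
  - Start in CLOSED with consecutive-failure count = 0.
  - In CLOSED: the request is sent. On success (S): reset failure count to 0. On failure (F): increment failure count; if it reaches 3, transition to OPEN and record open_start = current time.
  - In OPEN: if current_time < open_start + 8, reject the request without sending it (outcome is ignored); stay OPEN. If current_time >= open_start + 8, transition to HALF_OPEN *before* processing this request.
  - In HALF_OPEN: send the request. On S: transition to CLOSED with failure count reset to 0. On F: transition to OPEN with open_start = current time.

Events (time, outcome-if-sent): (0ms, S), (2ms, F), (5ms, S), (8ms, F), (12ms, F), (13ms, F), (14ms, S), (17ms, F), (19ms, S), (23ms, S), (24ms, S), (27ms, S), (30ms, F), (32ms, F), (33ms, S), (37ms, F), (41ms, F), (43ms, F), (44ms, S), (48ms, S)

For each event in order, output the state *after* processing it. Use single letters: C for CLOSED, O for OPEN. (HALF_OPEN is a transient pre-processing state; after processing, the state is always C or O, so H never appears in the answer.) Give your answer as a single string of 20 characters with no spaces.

State after each event:
  event#1 t=0ms outcome=S: state=CLOSED
  event#2 t=2ms outcome=F: state=CLOSED
  event#3 t=5ms outcome=S: state=CLOSED
  event#4 t=8ms outcome=F: state=CLOSED
  event#5 t=12ms outcome=F: state=CLOSED
  event#6 t=13ms outcome=F: state=OPEN
  event#7 t=14ms outcome=S: state=OPEN
  event#8 t=17ms outcome=F: state=OPEN
  event#9 t=19ms outcome=S: state=OPEN
  event#10 t=23ms outcome=S: state=CLOSED
  event#11 t=24ms outcome=S: state=CLOSED
  event#12 t=27ms outcome=S: state=CLOSED
  event#13 t=30ms outcome=F: state=CLOSED
  event#14 t=32ms outcome=F: state=CLOSED
  event#15 t=33ms outcome=S: state=CLOSED
  event#16 t=37ms outcome=F: state=CLOSED
  event#17 t=41ms outcome=F: state=CLOSED
  event#18 t=43ms outcome=F: state=OPEN
  event#19 t=44ms outcome=S: state=OPEN
  event#20 t=48ms outcome=S: state=OPEN

Answer: CCCCCOOOOCCCCCCCCOOO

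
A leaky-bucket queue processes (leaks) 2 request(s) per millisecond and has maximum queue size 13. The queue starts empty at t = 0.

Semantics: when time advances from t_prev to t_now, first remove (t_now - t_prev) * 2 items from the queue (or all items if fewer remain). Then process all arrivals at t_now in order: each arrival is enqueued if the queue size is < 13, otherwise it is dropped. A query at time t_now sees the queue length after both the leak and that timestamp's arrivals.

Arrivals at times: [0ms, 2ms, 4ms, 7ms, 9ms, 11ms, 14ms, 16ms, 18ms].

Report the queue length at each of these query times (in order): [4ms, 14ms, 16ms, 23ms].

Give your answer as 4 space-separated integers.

Queue lengths at query times:
  query t=4ms: backlog = 1
  query t=14ms: backlog = 1
  query t=16ms: backlog = 1
  query t=23ms: backlog = 0

Answer: 1 1 1 0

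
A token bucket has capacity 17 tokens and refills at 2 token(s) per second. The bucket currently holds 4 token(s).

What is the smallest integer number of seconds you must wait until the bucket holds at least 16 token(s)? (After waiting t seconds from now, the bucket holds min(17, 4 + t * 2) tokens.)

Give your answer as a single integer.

Answer: 6

Derivation:
Need 4 + t * 2 >= 16, so t >= 12/2.
Smallest integer t = ceil(12/2) = 6.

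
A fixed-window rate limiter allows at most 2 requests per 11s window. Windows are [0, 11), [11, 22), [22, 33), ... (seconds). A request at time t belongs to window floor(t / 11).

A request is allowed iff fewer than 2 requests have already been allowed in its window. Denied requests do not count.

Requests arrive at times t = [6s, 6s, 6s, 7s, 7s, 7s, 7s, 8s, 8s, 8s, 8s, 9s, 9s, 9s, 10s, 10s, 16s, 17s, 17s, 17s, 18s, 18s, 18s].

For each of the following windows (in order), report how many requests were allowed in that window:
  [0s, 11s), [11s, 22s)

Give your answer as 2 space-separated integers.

Answer: 2 2

Derivation:
Processing requests:
  req#1 t=6s (window 0): ALLOW
  req#2 t=6s (window 0): ALLOW
  req#3 t=6s (window 0): DENY
  req#4 t=7s (window 0): DENY
  req#5 t=7s (window 0): DENY
  req#6 t=7s (window 0): DENY
  req#7 t=7s (window 0): DENY
  req#8 t=8s (window 0): DENY
  req#9 t=8s (window 0): DENY
  req#10 t=8s (window 0): DENY
  req#11 t=8s (window 0): DENY
  req#12 t=9s (window 0): DENY
  req#13 t=9s (window 0): DENY
  req#14 t=9s (window 0): DENY
  req#15 t=10s (window 0): DENY
  req#16 t=10s (window 0): DENY
  req#17 t=16s (window 1): ALLOW
  req#18 t=17s (window 1): ALLOW
  req#19 t=17s (window 1): DENY
  req#20 t=17s (window 1): DENY
  req#21 t=18s (window 1): DENY
  req#22 t=18s (window 1): DENY
  req#23 t=18s (window 1): DENY

Allowed counts by window: 2 2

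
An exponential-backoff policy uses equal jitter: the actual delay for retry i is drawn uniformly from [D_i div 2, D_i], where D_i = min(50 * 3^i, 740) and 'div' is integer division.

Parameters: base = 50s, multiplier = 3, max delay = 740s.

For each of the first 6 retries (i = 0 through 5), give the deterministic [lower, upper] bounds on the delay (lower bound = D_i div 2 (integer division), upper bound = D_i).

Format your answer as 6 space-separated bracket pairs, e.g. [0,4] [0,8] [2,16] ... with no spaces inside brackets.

Answer: [25,50] [75,150] [225,450] [370,740] [370,740] [370,740]

Derivation:
Computing bounds per retry:
  i=0: D_i=min(50*3^0,740)=50, bounds=[25,50]
  i=1: D_i=min(50*3^1,740)=150, bounds=[75,150]
  i=2: D_i=min(50*3^2,740)=450, bounds=[225,450]
  i=3: D_i=min(50*3^3,740)=740, bounds=[370,740]
  i=4: D_i=min(50*3^4,740)=740, bounds=[370,740]
  i=5: D_i=min(50*3^5,740)=740, bounds=[370,740]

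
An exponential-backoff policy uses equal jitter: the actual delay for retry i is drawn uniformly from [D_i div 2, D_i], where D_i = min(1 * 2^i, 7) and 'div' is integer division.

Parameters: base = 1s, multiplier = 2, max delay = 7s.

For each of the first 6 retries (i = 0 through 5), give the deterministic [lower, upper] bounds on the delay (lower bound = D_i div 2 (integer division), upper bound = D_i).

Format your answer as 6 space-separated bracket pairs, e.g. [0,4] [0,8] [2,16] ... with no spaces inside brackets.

Answer: [0,1] [1,2] [2,4] [3,7] [3,7] [3,7]

Derivation:
Computing bounds per retry:
  i=0: D_i=min(1*2^0,7)=1, bounds=[0,1]
  i=1: D_i=min(1*2^1,7)=2, bounds=[1,2]
  i=2: D_i=min(1*2^2,7)=4, bounds=[2,4]
  i=3: D_i=min(1*2^3,7)=7, bounds=[3,7]
  i=4: D_i=min(1*2^4,7)=7, bounds=[3,7]
  i=5: D_i=min(1*2^5,7)=7, bounds=[3,7]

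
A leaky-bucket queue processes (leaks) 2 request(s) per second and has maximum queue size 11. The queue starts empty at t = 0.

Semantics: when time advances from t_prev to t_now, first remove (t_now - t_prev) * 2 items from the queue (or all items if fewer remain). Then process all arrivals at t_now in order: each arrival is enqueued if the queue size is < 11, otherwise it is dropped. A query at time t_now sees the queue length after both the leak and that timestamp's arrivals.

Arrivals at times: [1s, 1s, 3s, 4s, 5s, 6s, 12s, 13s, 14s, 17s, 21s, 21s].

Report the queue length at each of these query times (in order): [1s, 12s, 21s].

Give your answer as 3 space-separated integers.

Answer: 2 1 2

Derivation:
Queue lengths at query times:
  query t=1s: backlog = 2
  query t=12s: backlog = 1
  query t=21s: backlog = 2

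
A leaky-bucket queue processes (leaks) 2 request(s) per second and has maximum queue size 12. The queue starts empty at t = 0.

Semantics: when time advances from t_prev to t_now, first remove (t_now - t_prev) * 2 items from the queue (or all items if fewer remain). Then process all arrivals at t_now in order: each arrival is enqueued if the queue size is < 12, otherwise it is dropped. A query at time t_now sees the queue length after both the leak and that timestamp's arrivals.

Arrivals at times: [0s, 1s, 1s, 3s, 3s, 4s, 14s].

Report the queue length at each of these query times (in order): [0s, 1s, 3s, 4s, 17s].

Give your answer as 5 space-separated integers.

Answer: 1 2 2 1 0

Derivation:
Queue lengths at query times:
  query t=0s: backlog = 1
  query t=1s: backlog = 2
  query t=3s: backlog = 2
  query t=4s: backlog = 1
  query t=17s: backlog = 0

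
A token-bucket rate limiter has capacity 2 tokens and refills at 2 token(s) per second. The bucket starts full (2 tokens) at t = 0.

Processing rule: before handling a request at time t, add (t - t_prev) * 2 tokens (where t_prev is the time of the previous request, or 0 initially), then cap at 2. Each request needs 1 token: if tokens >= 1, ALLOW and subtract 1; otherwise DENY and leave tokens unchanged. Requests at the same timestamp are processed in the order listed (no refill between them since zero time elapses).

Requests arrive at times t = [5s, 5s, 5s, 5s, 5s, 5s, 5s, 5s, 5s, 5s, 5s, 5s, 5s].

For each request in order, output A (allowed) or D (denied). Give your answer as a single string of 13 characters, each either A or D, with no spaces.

Answer: AADDDDDDDDDDD

Derivation:
Simulating step by step:
  req#1 t=5s: ALLOW
  req#2 t=5s: ALLOW
  req#3 t=5s: DENY
  req#4 t=5s: DENY
  req#5 t=5s: DENY
  req#6 t=5s: DENY
  req#7 t=5s: DENY
  req#8 t=5s: DENY
  req#9 t=5s: DENY
  req#10 t=5s: DENY
  req#11 t=5s: DENY
  req#12 t=5s: DENY
  req#13 t=5s: DENY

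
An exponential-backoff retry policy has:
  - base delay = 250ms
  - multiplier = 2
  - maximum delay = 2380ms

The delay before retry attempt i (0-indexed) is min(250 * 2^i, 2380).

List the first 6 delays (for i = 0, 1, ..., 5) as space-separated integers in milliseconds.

Answer: 250 500 1000 2000 2380 2380

Derivation:
Computing each delay:
  i=0: min(250*2^0, 2380) = 250
  i=1: min(250*2^1, 2380) = 500
  i=2: min(250*2^2, 2380) = 1000
  i=3: min(250*2^3, 2380) = 2000
  i=4: min(250*2^4, 2380) = 2380
  i=5: min(250*2^5, 2380) = 2380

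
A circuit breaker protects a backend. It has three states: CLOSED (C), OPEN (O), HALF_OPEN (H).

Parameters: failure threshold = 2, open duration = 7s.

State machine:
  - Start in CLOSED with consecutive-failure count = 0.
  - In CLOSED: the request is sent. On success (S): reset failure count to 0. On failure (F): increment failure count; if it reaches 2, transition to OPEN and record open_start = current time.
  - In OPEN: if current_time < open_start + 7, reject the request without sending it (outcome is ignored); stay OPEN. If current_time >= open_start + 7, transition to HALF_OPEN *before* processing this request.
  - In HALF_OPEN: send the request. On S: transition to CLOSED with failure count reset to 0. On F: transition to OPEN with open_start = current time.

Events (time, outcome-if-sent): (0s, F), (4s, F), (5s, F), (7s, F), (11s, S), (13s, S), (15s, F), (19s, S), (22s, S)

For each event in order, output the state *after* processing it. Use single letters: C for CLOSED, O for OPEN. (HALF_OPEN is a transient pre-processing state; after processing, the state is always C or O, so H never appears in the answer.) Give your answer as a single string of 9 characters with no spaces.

State after each event:
  event#1 t=0s outcome=F: state=CLOSED
  event#2 t=4s outcome=F: state=OPEN
  event#3 t=5s outcome=F: state=OPEN
  event#4 t=7s outcome=F: state=OPEN
  event#5 t=11s outcome=S: state=CLOSED
  event#6 t=13s outcome=S: state=CLOSED
  event#7 t=15s outcome=F: state=CLOSED
  event#8 t=19s outcome=S: state=CLOSED
  event#9 t=22s outcome=S: state=CLOSED

Answer: COOOCCCCC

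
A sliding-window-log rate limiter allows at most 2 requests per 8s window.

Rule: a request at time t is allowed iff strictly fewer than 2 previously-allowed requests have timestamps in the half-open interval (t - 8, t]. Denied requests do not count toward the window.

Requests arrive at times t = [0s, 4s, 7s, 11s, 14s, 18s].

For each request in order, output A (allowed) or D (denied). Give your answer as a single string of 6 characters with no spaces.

Tracking allowed requests in the window:
  req#1 t=0s: ALLOW
  req#2 t=4s: ALLOW
  req#3 t=7s: DENY
  req#4 t=11s: ALLOW
  req#5 t=14s: ALLOW
  req#6 t=18s: DENY

Answer: AADAAD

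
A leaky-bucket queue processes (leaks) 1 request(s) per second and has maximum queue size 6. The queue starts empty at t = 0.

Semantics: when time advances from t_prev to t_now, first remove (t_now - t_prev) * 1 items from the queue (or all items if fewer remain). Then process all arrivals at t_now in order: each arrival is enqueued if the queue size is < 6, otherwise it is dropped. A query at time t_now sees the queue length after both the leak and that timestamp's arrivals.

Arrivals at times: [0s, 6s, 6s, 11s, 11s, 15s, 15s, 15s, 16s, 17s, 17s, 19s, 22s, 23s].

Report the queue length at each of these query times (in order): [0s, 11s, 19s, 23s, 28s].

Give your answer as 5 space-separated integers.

Answer: 1 2 3 1 0

Derivation:
Queue lengths at query times:
  query t=0s: backlog = 1
  query t=11s: backlog = 2
  query t=19s: backlog = 3
  query t=23s: backlog = 1
  query t=28s: backlog = 0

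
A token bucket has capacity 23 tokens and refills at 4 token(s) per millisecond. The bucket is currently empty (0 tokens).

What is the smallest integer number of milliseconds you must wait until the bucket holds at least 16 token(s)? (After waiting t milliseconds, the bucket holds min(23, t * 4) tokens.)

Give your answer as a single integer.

Need t * 4 >= 16, so t >= 16/4.
Smallest integer t = ceil(16/4) = 4.

Answer: 4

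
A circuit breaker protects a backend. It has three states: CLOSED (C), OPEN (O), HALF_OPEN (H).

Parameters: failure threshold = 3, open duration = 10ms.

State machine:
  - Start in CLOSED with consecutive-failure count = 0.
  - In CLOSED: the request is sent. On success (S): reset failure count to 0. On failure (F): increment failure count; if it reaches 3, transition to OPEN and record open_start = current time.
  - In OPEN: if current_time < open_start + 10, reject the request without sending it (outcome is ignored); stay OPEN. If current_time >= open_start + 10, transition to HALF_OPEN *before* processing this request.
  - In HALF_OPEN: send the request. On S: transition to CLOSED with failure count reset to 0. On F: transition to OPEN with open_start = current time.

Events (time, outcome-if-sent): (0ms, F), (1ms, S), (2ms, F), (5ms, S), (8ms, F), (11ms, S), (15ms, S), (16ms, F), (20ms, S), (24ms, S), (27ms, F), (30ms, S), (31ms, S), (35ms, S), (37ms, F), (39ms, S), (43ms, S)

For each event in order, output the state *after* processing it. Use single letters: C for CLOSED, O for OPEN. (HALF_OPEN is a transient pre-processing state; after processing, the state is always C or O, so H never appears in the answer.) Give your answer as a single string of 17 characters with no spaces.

Answer: CCCCCCCCCCCCCCCCC

Derivation:
State after each event:
  event#1 t=0ms outcome=F: state=CLOSED
  event#2 t=1ms outcome=S: state=CLOSED
  event#3 t=2ms outcome=F: state=CLOSED
  event#4 t=5ms outcome=S: state=CLOSED
  event#5 t=8ms outcome=F: state=CLOSED
  event#6 t=11ms outcome=S: state=CLOSED
  event#7 t=15ms outcome=S: state=CLOSED
  event#8 t=16ms outcome=F: state=CLOSED
  event#9 t=20ms outcome=S: state=CLOSED
  event#10 t=24ms outcome=S: state=CLOSED
  event#11 t=27ms outcome=F: state=CLOSED
  event#12 t=30ms outcome=S: state=CLOSED
  event#13 t=31ms outcome=S: state=CLOSED
  event#14 t=35ms outcome=S: state=CLOSED
  event#15 t=37ms outcome=F: state=CLOSED
  event#16 t=39ms outcome=S: state=CLOSED
  event#17 t=43ms outcome=S: state=CLOSED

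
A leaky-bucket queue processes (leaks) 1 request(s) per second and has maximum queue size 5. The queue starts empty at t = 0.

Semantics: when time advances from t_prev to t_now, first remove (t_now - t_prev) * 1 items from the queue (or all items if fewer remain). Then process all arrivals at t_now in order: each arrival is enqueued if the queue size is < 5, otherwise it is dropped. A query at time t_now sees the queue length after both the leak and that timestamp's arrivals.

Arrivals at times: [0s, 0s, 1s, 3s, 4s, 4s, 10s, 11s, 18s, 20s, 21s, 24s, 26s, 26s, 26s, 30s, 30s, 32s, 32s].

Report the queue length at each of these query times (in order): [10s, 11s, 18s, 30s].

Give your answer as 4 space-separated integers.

Answer: 1 1 1 2

Derivation:
Queue lengths at query times:
  query t=10s: backlog = 1
  query t=11s: backlog = 1
  query t=18s: backlog = 1
  query t=30s: backlog = 2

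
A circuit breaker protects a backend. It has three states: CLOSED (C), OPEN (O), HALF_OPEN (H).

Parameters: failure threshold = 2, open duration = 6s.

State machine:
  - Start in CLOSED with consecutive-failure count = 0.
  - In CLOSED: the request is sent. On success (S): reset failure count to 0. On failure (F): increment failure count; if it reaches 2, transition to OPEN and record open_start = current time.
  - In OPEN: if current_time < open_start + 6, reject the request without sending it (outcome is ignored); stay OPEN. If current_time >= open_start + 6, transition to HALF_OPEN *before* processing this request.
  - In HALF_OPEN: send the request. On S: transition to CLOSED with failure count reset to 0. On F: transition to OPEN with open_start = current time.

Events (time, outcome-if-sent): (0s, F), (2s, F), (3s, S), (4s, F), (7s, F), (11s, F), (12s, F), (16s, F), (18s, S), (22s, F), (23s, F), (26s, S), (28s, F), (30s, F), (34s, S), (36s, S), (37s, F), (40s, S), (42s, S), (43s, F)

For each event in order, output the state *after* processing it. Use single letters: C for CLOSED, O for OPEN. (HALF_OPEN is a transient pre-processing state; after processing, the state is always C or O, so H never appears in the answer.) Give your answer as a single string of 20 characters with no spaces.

Answer: COOOOOOOCCOOOOOCCCCC

Derivation:
State after each event:
  event#1 t=0s outcome=F: state=CLOSED
  event#2 t=2s outcome=F: state=OPEN
  event#3 t=3s outcome=S: state=OPEN
  event#4 t=4s outcome=F: state=OPEN
  event#5 t=7s outcome=F: state=OPEN
  event#6 t=11s outcome=F: state=OPEN
  event#7 t=12s outcome=F: state=OPEN
  event#8 t=16s outcome=F: state=OPEN
  event#9 t=18s outcome=S: state=CLOSED
  event#10 t=22s outcome=F: state=CLOSED
  event#11 t=23s outcome=F: state=OPEN
  event#12 t=26s outcome=S: state=OPEN
  event#13 t=28s outcome=F: state=OPEN
  event#14 t=30s outcome=F: state=OPEN
  event#15 t=34s outcome=S: state=OPEN
  event#16 t=36s outcome=S: state=CLOSED
  event#17 t=37s outcome=F: state=CLOSED
  event#18 t=40s outcome=S: state=CLOSED
  event#19 t=42s outcome=S: state=CLOSED
  event#20 t=43s outcome=F: state=CLOSED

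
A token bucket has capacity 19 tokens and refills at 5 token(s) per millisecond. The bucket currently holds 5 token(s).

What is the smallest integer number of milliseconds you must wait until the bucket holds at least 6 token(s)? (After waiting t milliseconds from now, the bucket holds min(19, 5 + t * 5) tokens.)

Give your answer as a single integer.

Answer: 1

Derivation:
Need 5 + t * 5 >= 6, so t >= 1/5.
Smallest integer t = ceil(1/5) = 1.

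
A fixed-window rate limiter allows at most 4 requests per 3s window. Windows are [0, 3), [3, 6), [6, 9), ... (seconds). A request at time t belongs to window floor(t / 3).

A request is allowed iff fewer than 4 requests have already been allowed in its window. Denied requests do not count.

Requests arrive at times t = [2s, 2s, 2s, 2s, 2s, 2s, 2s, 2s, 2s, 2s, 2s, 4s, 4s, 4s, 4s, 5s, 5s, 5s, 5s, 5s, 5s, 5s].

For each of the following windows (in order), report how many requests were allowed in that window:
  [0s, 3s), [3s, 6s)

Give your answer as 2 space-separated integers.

Processing requests:
  req#1 t=2s (window 0): ALLOW
  req#2 t=2s (window 0): ALLOW
  req#3 t=2s (window 0): ALLOW
  req#4 t=2s (window 0): ALLOW
  req#5 t=2s (window 0): DENY
  req#6 t=2s (window 0): DENY
  req#7 t=2s (window 0): DENY
  req#8 t=2s (window 0): DENY
  req#9 t=2s (window 0): DENY
  req#10 t=2s (window 0): DENY
  req#11 t=2s (window 0): DENY
  req#12 t=4s (window 1): ALLOW
  req#13 t=4s (window 1): ALLOW
  req#14 t=4s (window 1): ALLOW
  req#15 t=4s (window 1): ALLOW
  req#16 t=5s (window 1): DENY
  req#17 t=5s (window 1): DENY
  req#18 t=5s (window 1): DENY
  req#19 t=5s (window 1): DENY
  req#20 t=5s (window 1): DENY
  req#21 t=5s (window 1): DENY
  req#22 t=5s (window 1): DENY

Allowed counts by window: 4 4

Answer: 4 4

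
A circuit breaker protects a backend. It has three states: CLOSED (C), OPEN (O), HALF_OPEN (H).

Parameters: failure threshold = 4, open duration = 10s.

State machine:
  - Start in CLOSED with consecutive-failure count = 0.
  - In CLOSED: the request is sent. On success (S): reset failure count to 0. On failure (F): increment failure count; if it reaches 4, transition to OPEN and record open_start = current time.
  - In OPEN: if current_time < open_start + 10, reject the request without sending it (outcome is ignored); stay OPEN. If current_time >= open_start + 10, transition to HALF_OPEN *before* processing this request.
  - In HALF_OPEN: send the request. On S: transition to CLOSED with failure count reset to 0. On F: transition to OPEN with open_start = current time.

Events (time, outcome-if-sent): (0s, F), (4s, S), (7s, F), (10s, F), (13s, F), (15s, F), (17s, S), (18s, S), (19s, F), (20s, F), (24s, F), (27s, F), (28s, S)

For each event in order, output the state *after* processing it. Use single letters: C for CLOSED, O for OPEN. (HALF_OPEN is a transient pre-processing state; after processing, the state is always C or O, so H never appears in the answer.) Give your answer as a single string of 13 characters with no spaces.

State after each event:
  event#1 t=0s outcome=F: state=CLOSED
  event#2 t=4s outcome=S: state=CLOSED
  event#3 t=7s outcome=F: state=CLOSED
  event#4 t=10s outcome=F: state=CLOSED
  event#5 t=13s outcome=F: state=CLOSED
  event#6 t=15s outcome=F: state=OPEN
  event#7 t=17s outcome=S: state=OPEN
  event#8 t=18s outcome=S: state=OPEN
  event#9 t=19s outcome=F: state=OPEN
  event#10 t=20s outcome=F: state=OPEN
  event#11 t=24s outcome=F: state=OPEN
  event#12 t=27s outcome=F: state=OPEN
  event#13 t=28s outcome=S: state=OPEN

Answer: CCCCCOOOOOOOO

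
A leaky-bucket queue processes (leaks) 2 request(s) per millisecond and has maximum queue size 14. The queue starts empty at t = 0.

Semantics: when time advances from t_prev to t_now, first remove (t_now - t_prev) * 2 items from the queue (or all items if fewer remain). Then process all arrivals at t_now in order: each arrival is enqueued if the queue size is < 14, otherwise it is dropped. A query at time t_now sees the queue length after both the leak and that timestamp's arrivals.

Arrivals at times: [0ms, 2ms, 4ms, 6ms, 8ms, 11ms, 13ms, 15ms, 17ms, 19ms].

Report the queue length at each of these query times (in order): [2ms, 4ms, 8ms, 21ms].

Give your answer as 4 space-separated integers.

Queue lengths at query times:
  query t=2ms: backlog = 1
  query t=4ms: backlog = 1
  query t=8ms: backlog = 1
  query t=21ms: backlog = 0

Answer: 1 1 1 0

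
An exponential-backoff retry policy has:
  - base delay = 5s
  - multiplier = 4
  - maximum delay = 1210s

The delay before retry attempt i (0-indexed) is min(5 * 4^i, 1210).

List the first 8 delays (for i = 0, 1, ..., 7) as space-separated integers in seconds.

Answer: 5 20 80 320 1210 1210 1210 1210

Derivation:
Computing each delay:
  i=0: min(5*4^0, 1210) = 5
  i=1: min(5*4^1, 1210) = 20
  i=2: min(5*4^2, 1210) = 80
  i=3: min(5*4^3, 1210) = 320
  i=4: min(5*4^4, 1210) = 1210
  i=5: min(5*4^5, 1210) = 1210
  i=6: min(5*4^6, 1210) = 1210
  i=7: min(5*4^7, 1210) = 1210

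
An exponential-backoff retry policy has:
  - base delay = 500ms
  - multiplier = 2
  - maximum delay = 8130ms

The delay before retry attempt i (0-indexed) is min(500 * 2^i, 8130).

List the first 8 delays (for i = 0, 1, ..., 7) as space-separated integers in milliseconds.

Computing each delay:
  i=0: min(500*2^0, 8130) = 500
  i=1: min(500*2^1, 8130) = 1000
  i=2: min(500*2^2, 8130) = 2000
  i=3: min(500*2^3, 8130) = 4000
  i=4: min(500*2^4, 8130) = 8000
  i=5: min(500*2^5, 8130) = 8130
  i=6: min(500*2^6, 8130) = 8130
  i=7: min(500*2^7, 8130) = 8130

Answer: 500 1000 2000 4000 8000 8130 8130 8130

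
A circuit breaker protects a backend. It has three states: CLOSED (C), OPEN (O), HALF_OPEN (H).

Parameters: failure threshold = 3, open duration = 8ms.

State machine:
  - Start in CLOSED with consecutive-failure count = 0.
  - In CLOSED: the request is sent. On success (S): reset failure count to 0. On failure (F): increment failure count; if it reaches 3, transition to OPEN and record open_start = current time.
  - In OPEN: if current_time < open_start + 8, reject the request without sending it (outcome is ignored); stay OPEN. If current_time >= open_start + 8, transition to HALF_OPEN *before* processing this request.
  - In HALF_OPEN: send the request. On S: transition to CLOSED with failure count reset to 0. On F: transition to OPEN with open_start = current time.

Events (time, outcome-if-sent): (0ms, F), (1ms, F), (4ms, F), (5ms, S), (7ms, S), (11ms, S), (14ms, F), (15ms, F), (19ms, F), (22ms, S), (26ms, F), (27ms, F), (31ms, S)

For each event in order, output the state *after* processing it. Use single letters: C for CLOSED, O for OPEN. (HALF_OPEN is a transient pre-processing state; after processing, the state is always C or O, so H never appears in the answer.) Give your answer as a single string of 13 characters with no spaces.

Answer: CCOOOOOOOCCCC

Derivation:
State after each event:
  event#1 t=0ms outcome=F: state=CLOSED
  event#2 t=1ms outcome=F: state=CLOSED
  event#3 t=4ms outcome=F: state=OPEN
  event#4 t=5ms outcome=S: state=OPEN
  event#5 t=7ms outcome=S: state=OPEN
  event#6 t=11ms outcome=S: state=OPEN
  event#7 t=14ms outcome=F: state=OPEN
  event#8 t=15ms outcome=F: state=OPEN
  event#9 t=19ms outcome=F: state=OPEN
  event#10 t=22ms outcome=S: state=CLOSED
  event#11 t=26ms outcome=F: state=CLOSED
  event#12 t=27ms outcome=F: state=CLOSED
  event#13 t=31ms outcome=S: state=CLOSED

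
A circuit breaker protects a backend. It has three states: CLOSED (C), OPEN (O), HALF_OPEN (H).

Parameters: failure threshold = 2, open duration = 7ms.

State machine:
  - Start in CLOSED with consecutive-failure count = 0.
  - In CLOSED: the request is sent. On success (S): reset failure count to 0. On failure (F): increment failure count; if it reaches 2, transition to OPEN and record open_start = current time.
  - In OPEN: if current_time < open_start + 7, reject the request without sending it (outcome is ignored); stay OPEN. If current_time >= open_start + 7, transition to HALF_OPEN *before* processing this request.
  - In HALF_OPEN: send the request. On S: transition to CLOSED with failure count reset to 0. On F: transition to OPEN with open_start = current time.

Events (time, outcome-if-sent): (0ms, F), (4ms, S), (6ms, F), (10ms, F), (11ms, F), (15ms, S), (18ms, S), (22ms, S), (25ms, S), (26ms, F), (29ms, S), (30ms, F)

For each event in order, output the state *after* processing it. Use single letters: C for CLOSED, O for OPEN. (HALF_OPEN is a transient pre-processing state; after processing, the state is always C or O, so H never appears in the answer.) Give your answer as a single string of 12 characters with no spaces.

State after each event:
  event#1 t=0ms outcome=F: state=CLOSED
  event#2 t=4ms outcome=S: state=CLOSED
  event#3 t=6ms outcome=F: state=CLOSED
  event#4 t=10ms outcome=F: state=OPEN
  event#5 t=11ms outcome=F: state=OPEN
  event#6 t=15ms outcome=S: state=OPEN
  event#7 t=18ms outcome=S: state=CLOSED
  event#8 t=22ms outcome=S: state=CLOSED
  event#9 t=25ms outcome=S: state=CLOSED
  event#10 t=26ms outcome=F: state=CLOSED
  event#11 t=29ms outcome=S: state=CLOSED
  event#12 t=30ms outcome=F: state=CLOSED

Answer: CCCOOOCCCCCC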